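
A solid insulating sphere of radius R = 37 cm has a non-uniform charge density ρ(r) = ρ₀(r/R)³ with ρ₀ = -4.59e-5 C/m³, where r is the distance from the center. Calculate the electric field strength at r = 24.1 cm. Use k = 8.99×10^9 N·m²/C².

Take a concentric spherical Gaussian surface of radius r = 24.1 cm (r < R).
Q_enc = ∫₀^r ρ(r')·4πr'² dr' = (4πρ₀/R³) ∫₀^r r'^5 dr' = 4πρ₀ r^6/(6·R³) = -3.719e-7 C.
Since E is radial and uniform over the Gaussian sphere, Φ = E·4πr² = Q_enc/ε₀.
E = k|Q_enc|/r² = (8.99×10^9)(3.719×10^-7)/(0.241)² = 5.76e4 N/C.

E ≈ 5.76×10^4 V/m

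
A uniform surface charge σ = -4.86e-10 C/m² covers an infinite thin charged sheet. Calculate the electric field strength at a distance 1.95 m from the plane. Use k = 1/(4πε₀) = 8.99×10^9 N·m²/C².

By planar symmetry E is perpendicular to the sheet and uniform; use a Gaussian pillbox with flat faces of area A on each side of the sheet.
Only the two end caps contribute flux: Φ = 2EA. With Q_enc = σA, Gauss's law gives E = |σ|/(2ε₀).
E = 2πk|σ| = 2π(8.99×10^9)(4.86×10^-10) = 27.5 N/C.

|E| ≈ 27.5 N/C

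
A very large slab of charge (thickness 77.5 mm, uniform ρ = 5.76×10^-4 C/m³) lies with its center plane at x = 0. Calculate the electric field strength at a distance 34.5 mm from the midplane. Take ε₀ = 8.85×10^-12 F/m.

2.25×10^6 N/C

By symmetry E is perpendicular to the slab. A Gaussian pillbox from −34.5 mm to +34.5 mm (face area A) lies entirely within the slab.
Q_enc = ρ·(2x)·A and flux = 2EA, so 2EA = 2ρxA/ε₀ ⇒ E = |ρ|x/ε₀.
E = (5.76e-4)(0.0345)/(8.85×10^-12) = 2.25×10^6 N/C.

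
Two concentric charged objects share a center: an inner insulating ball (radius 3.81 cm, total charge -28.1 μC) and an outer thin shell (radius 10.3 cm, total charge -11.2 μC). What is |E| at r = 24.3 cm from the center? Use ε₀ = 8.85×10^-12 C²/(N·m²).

Symmetry ⇒ E = E(r) r̂. Gaussian sphere of radius r = 24.3 cm (r > 10.3 cm, enclosing both).
Q_enc = (-28.1 μC) + (-11.2 μC) = -3.93e-5 C.
By Gauss's law, ∮E·dA = E·4πr² = Q_enc/ε₀.
E = |Q_enc|/(4πε₀r²) = (3.93×10^-5)/(4π·8.85×10^-12·(0.243)²) = 5.98×10^6 N/C.

5.98×10^6 N/C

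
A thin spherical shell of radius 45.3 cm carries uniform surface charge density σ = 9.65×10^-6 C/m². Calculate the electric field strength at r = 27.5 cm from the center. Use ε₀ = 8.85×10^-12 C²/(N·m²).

Symmetry ⇒ E = E(r) r̂. Gaussian sphere of radius r = 27.5 cm (inside the shell, r < 45.3 cm).
All the charge is outside the Gaussian surface: Q_enc = 0, hence E = 0 everywhere inside the shell.

E = 0 (no enclosed charge)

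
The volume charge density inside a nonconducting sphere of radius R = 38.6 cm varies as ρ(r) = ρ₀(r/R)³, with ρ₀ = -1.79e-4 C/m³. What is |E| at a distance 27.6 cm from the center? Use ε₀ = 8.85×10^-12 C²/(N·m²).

3.40e5 V/m

Take a concentric spherical Gaussian surface of radius r = 27.6 cm (r < R).
Q_enc = ∫₀^r ρ(r')·4πr'² dr' = (4πρ₀/R³) ∫₀^r r'^5 dr' = 4πρ₀ r^6/(6·R³) = -2.881×10^-6 C.
Since E is radial and uniform over the Gaussian sphere, Φ = E·4πr² = Q_enc/ε₀.
E = |Q_enc|/(4πε₀r²) = (2.881e-6)/(4π·8.85×10^-12·(0.276)²) = 3.40×10^5 N/C.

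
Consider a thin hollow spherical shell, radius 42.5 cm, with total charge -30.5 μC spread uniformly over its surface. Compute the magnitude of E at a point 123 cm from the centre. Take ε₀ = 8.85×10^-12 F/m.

Take a concentric spherical Gaussian surface of radius r = 123 cm (r > 42.5 cm).
The entire shell is enclosed: Q_enc = -3.05×10^-5 C.
Gauss's law: E·4πr² = Q_enc/ε₀.
E = |Q_enc|/(4πε₀r²) = (3.05×10^-5)/(4π·8.85×10^-12·(1.23)²) = 1.81×10^5 N/C.

E = 1.81e5 N/C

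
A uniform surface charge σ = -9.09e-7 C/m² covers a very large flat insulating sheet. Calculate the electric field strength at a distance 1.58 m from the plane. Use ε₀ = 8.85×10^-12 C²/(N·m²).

|E| ≈ 5.14×10^4 N/C

Choose a cylindrical pillbox piercing the sheet, end faces (area A) parallel to it.
Only the two end caps contribute flux: Φ = 2EA. With Q_enc = σA, Gauss's law gives E = |σ|/(2ε₀).
E = |σ|/(2ε₀) = (9.09e-7)/(2·8.85×10^-12) = 5.14e4 N/C.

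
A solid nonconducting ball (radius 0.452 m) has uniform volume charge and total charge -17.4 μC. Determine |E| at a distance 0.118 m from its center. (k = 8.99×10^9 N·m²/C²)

Symmetry ⇒ E = E(r) r̂. Gaussian sphere of radius r = 0.118 m (r < R).
For a uniform sphere the enclosed fraction is (r/R)³, so Q_enc = (-17.4 μC)(0.118/0.452)³ = -3.096×10^-7 C.
Since E is radial and uniform over the Gaussian sphere, Φ = E·4πr² = Q_enc/ε₀.
E = k|Q_enc|/r² = (8.99×10^9)(3.096e-7)/(0.118)² = 2.00×10^5 N/C.

E ≈ 2.00×10^5 N/C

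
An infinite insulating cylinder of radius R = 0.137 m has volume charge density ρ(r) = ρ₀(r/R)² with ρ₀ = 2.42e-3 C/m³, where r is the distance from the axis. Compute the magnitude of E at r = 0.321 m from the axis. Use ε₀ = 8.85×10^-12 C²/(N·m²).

By cylindrical symmetry E is radial; use a coaxial Gaussian cylinder of radius 0.321 m and length L (r > R, full charge per length enclosed).
λ_enc = 2π ∫₀^R ρ₀(r'/R)^2 r' dr' = 2πρ₀R²/4 = 7.135×10^-5 C/m.
Since E is radial and uniform over the curved surface, Φ = E·2πrL = Q_enc/ε₀ = λ_enc L/ε₀.
E = |λ_enc|/(2πε₀r) = (7.135×10^-5)/(2π·8.85×10^-12·0.321) = 4.00×10^6 N/C.

|E| ≈ 4.00e6 N/C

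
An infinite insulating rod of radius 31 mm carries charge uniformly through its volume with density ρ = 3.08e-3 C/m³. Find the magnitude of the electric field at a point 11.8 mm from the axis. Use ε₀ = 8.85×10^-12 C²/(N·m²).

|E| ≈ 2.05×10^6 N/C

Take a coaxial cylindrical Gaussian surface of radius r = 11.8 mm and length L (r < R).
Enclosed charge per unit length: λ_enc = ρ·πr² = (3.08×10^-3)π(0.0118)² = 1.347e-6 C/m.
Gauss's law: E·2πrL = λ_enc L/ε₀.
E = |λ_enc|/(2πε₀r) = (1.347×10^-6)/(2π·8.85×10^-12·0.0118) = 2.05×10^6 N/C.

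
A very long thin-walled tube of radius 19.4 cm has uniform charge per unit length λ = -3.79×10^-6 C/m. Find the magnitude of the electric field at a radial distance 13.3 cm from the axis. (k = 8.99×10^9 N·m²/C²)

Choose a coaxial cylinder of radius r = 13.3 cm (arbitrary length L) as the Gaussian surface (r < 19.4 cm, inside the shell).
No charge is enclosed, so Gauss's law gives E·2πrL = 0 ⇒ E = 0.

E = 0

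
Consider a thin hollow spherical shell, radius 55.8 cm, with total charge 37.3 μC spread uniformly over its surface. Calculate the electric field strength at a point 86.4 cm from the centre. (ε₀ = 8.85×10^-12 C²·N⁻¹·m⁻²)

|E| ≈ 4.49e5 V/m

Take a concentric spherical Gaussian surface of radius r = 86.4 cm (r > 55.8 cm).
The entire shell is enclosed: Q_enc = 3.73×10^-5 C.
Gauss's law: E·4πr² = Q_enc/ε₀.
E = |Q_enc|/(4πε₀r²) = (3.73e-5)/(4π·8.85×10^-12·(0.864)²) = 4.49×10^5 N/C.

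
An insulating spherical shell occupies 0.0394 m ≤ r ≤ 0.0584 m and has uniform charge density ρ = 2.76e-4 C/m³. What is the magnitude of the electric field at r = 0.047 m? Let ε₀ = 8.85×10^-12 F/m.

Symmetry ⇒ E = E(r) r̂. Gaussian sphere of radius r = 0.047 m (within the shell material, 0.0394 m < r < 0.0584 m).
Only the shell between 0.0394 m and r is enclosed: Q_enc = ρ·(4π/3)(r³ − a³) = (2.76×10^-4)·(4π/3)·((0.047)³ − (0.0394)³) = 4.932×10^-8 C.
By Gauss's law, ∮E·dA = E·4πr² = Q_enc/ε₀.
E = |Q_enc|/(4πε₀r²) = (4.932×10^-8)/(4π·8.85×10^-12·(0.047)²) = 2.01e5 N/C.

E = 2.01e5 V/m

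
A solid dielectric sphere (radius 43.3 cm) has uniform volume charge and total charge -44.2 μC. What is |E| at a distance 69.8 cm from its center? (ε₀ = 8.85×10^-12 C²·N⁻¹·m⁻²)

Take a concentric spherical Gaussian surface of radius r = 69.8 cm (r > R, so the entire charge is enclosed).
Q_enc = -44.2 μC = -4.42×10^-5 C.
By Gauss's law, ∮E·dA = E·4πr² = Q_enc/ε₀.
E = |Q_enc|/(4πε₀r²) = (4.42×10^-5)/(4π·8.85×10^-12·(0.698)²) = 8.16×10^5 N/C.

8.16×10^5 N/C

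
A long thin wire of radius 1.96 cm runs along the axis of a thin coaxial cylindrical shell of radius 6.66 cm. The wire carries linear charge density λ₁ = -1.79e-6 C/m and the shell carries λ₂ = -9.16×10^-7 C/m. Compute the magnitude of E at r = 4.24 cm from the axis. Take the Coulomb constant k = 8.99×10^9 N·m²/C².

E = 7.59e5 N/C

Take a coaxial cylindrical Gaussian surface of radius r = 4.24 cm and length L (between the conductors, 1.96 cm < r < 6.66 cm).
Only the inner wire is enclosed; the outer shell contributes nothing inside itself. λ_enc = λ₁ = -1.79e-6 C/m.
By Gauss's law (flux through the curved wall only), E·2πrL = λ_enc L/ε₀.
E = 2k|λ_enc|/r = 2(8.99×10^9)(1.79e-6)/(0.0424) = 7.59e5 N/C.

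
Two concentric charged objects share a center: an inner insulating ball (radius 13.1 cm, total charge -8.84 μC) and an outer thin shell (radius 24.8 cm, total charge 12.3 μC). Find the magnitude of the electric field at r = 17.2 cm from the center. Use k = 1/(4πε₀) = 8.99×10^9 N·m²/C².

2.69×10^6 N/C

Symmetry ⇒ E = E(r) r̂. Gaussian sphere of radius r = 17.2 cm (between the bodies, 13.1 cm < r < 24.8 cm).
The shell at 24.8 cm lies outside the Gaussian surface, so Q_enc = -8.84 μC = -8.84×10^-6 C.
By Gauss's law, ∮E·dA = E·4πr² = Q_enc/ε₀.
E = k|Q_enc|/r² = (8.99×10^9)(8.84×10^-6)/(0.172)² = 2.69e6 N/C.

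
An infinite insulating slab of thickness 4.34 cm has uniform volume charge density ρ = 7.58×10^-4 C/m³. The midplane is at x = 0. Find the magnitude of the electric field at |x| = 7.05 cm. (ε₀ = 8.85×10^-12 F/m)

The point |x| = 7.05 cm lies outside the slab (half-thickness 0.0217 m). A symmetric pillbox spanning the full slab encloses Q_enc = ρ·d·A.
Flux = 2EA ⇒ E = |ρ|d/(2ε₀), independent of distance outside.
E = (7.58×10^-4)(0.0434)/(2·8.85×10^-12) = 1.86×10^6 N/C.

E ≈ 1.86×10^6 N/C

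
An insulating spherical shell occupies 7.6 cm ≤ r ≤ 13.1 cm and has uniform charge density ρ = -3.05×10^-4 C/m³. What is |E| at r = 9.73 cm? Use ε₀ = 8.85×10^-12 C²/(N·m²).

E = 5.85e5 N/C

Use a concentric Gaussian sphere at r = 9.73 cm (within the shell material, 7.6 cm < r < 13.1 cm).
Enclosed charge is the volume from a to r: Q_enc = (4π/3)ρ(r³ − a³) = -6.16×10^-7 C.
Gauss's law: E·4πr² = Q_enc/ε₀.
E = |Q_enc|/(4πε₀r²) = (6.16e-7)/(4π·8.85×10^-12·(0.0973)²) = 5.85e5 N/C.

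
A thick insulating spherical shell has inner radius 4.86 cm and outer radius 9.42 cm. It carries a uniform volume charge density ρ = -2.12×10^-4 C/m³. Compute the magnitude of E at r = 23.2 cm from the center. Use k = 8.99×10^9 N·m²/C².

Take a concentric spherical Gaussian surface of radius r = 23.2 cm (r > 9.42 cm, enclosing the whole shell).
Q_enc = ρ·(4π/3)(b³ − a³) = (-2.12e-4)·(4π/3)·((0.0942)³ − (0.0486)³) = -6.404×10^-7 C.
By Gauss's law, ∮E·dA = E·4πr² = Q_enc/ε₀.
E = k|Q_enc|/r² = (8.99×10^9)(6.404×10^-7)/(0.232)² = 1.07e5 N/C.

E ≈ 1.07e5 V/m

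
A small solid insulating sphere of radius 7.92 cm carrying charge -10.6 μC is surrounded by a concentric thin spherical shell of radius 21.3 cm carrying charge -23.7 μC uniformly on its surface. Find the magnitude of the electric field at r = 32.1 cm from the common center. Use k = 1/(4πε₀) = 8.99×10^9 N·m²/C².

By spherical symmetry E is radial; choose a Gaussian sphere of radius r = 32.1 cm (r > 21.3 cm, enclosing both).
Q_enc = (-10.6 μC) + (-23.7 μC) = -3.43e-5 C.
Gauss's law: E·4πr² = Q_enc/ε₀.
E = k|Q_enc|/r² = (8.99×10^9)(3.43×10^-5)/(0.321)² = 2.99e6 N/C.

E = 2.99e6 V/m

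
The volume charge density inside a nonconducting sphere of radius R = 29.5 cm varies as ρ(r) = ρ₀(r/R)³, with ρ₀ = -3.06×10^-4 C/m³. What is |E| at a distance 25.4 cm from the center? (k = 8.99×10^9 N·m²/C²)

|E| = 9.34×10^5 N/C

Use a concentric Gaussian sphere at r = 25.4 cm (r < R).
Q_enc = ∫₀^r ρ(r')·4πr'² dr' = (4πρ₀/R³) ∫₀^r r'^5 dr' = 4πρ₀ r^6/(6·R³) = -6.704×10^-6 C.
Applying ∮E·dA = Q_enc/ε₀ with Φ = E(4πr²):
E = k|Q_enc|/r² = (8.99×10^9)(6.704×10^-6)/(0.254)² = 9.34×10^5 N/C.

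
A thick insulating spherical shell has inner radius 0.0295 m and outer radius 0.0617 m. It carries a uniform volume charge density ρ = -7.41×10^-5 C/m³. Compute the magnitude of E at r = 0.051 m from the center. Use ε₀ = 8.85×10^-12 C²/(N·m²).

E ≈ 1.15e5 N/C

Use a concentric Gaussian sphere at r = 0.051 m (within the shell material, 0.0295 m < r < 0.0617 m).
Only the shell between 0.0295 m and r is enclosed: Q_enc = ρ·(4π/3)(r³ − a³) = (-7.41×10^-5)·(4π/3)·((0.051)³ − (0.0295)³) = -3.321×10^-8 C.
Applying ∮E·dA = Q_enc/ε₀ with Φ = E(4πr²):
E = |Q_enc|/(4πε₀r²) = (3.321×10^-8)/(4π·8.85×10^-12·(0.051)²) = 1.15e5 N/C.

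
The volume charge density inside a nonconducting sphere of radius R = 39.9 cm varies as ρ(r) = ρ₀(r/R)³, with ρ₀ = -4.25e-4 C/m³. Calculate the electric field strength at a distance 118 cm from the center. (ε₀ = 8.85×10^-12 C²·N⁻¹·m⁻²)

|E| = 3.65×10^5 N/C

Symmetry ⇒ E = E(r) r̂. Gaussian sphere of radius r = 118 cm (r > R, all charge enclosed).
Q_enc = 4π ∫₀^R ρ₀(r'/R)^3 r'² dr' = 4πρ₀R³/6 = -5.654×10^-5 C.
Gauss's law: E·4πr² = Q_enc/ε₀.
E = |Q_enc|/(4πε₀r²) = (5.654×10^-5)/(4π·8.85×10^-12·(1.18)²) = 3.65×10^5 N/C.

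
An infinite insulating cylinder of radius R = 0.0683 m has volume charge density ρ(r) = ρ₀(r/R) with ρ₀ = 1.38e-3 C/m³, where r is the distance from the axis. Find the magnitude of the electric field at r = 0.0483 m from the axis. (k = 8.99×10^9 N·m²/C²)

E = 1.78×10^6 V/m

Coaxial Gaussian cylinder, radius r = 0.0483 m, length L (r < R).
λ_enc = ∫₀^r ρ(r')·2πr' dr' = (2πρ₀/R)·r^3/3 = 4.768×10^-6 C/m.
Since E is radial and uniform over the curved surface, Φ = E·2πrL = Q_enc/ε₀ = λ_enc L/ε₀.
E = 2k|λ_enc|/r = 2(8.99×10^9)(4.768×10^-6)/(0.0483) = 1.78e6 N/C.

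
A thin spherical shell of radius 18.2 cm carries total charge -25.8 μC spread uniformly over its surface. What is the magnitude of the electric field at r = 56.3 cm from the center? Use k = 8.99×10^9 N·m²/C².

|E| = 7.32×10^5 N/C

Symmetry ⇒ E = E(r) r̂. Gaussian sphere of radius r = 56.3 cm (r > 18.2 cm).
The entire shell is enclosed: Q_enc = -2.58×10^-5 C.
Applying ∮E·dA = Q_enc/ε₀ with Φ = E(4πr²):
E = k|Q_enc|/r² = (8.99×10^9)(2.58×10^-5)/(0.563)² = 7.32×10^5 N/C.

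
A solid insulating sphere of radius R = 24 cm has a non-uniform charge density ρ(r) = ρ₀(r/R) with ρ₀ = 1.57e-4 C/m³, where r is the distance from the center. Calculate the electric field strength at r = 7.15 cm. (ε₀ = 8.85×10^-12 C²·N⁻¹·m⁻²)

E ≈ 9.45e4 N/C

By spherical symmetry E is radial; choose a Gaussian sphere of radius r = 7.15 cm (r < R).
Q_enc = ∫₀^r ρ(r')·4πr'² dr' = (4πρ₀/R) ∫₀^r r'^3 dr' = 4πρ₀ r^4/(4·R) = 5.371×10^-8 C.
Applying ∮E·dA = Q_enc/ε₀ with Φ = E(4πr²):
E = |Q_enc|/(4πε₀r²) = (5.371×10^-8)/(4π·8.85×10^-12·(0.0715)²) = 9.45×10^4 N/C.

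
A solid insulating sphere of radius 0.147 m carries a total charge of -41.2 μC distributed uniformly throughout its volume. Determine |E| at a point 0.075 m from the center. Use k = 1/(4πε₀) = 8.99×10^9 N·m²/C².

Take a concentric spherical Gaussian surface of radius r = 0.075 m (r < R).
Only the charge within r is enclosed: Q_enc = Q·(r/R)³ = (-41.2 μC)·(0.075 m/0.147 m)³ = -5.472×10^-6 C.
Gauss's law: E·4πr² = Q_enc/ε₀.
E = k|Q_enc|/r² = (8.99×10^9)(5.472×10^-6)/(0.075)² = 8.75×10^6 N/C.

|E| = 8.75e6 V/m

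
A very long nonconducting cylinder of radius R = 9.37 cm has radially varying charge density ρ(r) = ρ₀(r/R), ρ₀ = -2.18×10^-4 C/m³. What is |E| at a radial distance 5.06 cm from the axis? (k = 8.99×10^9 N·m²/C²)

E ≈ 2.24×10^5 N/C

Coaxial Gaussian cylinder, radius r = 5.06 cm, length L (r < R).
Integrating ρ over the cross-section to radius r: λ_enc = (2πρ₀/R) ∫₀^r r'^2 dr' = 2πρ₀ r^3/(3·R) = -6.313×10^-7 C/m.
Since E is radial and uniform over the curved surface, Φ = E·2πrL = Q_enc/ε₀ = λ_enc L/ε₀.
E = 2k|λ_enc|/r = 2(8.99×10^9)(6.313×10^-7)/(0.0506) = 2.24×10^5 N/C.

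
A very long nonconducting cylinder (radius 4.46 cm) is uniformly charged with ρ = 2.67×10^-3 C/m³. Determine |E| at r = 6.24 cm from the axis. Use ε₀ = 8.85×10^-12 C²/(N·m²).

Choose a coaxial cylinder of radius r = 6.24 cm (arbitrary length L) as the Gaussian surface (r > 4.46 cm, full cross-section enclosed).
λ_enc = ρ·πR² = (2.67×10^-3)π(0.0446)² = 1.669e-5 C/m.
By Gauss's law (flux through the curved wall only), E·2πrL = λ_enc L/ε₀.
E = |λ_enc|/(2πε₀r) = (1.669×10^-5)/(2π·8.85×10^-12·0.0624) = 4.81e6 N/C.

E ≈ 4.81×10^6 N/C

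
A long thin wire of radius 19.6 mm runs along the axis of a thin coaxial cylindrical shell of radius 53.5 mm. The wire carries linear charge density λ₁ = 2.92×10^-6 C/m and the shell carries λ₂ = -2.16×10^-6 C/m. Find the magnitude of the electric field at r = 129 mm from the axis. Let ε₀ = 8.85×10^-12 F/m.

E = 1.06×10^5 N/C

Choose a coaxial cylinder of radius r = 129 mm (arbitrary length L) as the Gaussian surface (r > 53.5 mm, enclosing both).
λ_enc = λ₁ + λ₂ = (2.92×10^-6) + (-2.16e-6) = 7.60×10^-7 C/m.
By Gauss's law (flux through the curved wall only), E·2πrL = λ_enc L/ε₀.
E = |λ_enc|/(2πε₀r) = (7.60e-7)/(2π·8.85×10^-12·0.129) = 1.06×10^5 N/C.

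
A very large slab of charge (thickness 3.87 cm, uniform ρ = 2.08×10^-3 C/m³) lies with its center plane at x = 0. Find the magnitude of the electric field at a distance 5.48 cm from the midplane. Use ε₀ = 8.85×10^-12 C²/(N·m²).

4.55e6 N/C

The point |x| = 5.48 cm lies outside the slab (half-thickness 0.01935 m). A symmetric pillbox spanning the full slab encloses Q_enc = ρ·d·A.
Flux = 2EA ⇒ E = |ρ|d/(2ε₀), independent of distance outside.
E = (2.08×10^-3)(0.0387)/(2·8.85×10^-12) = 4.55×10^6 N/C.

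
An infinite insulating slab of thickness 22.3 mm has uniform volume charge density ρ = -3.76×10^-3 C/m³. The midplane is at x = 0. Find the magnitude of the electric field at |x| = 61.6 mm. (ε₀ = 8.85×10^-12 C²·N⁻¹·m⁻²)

4.74×10^6 N/C

The point |x| = 61.6 mm lies outside the slab (half-thickness 0.01115 m). A symmetric pillbox spanning the full slab encloses Q_enc = ρ·d·A.
Flux = 2EA ⇒ E = |ρ|d/(2ε₀), independent of distance outside.
E = (3.76×10^-3)(0.0223)/(2·8.85×10^-12) = 4.74×10^6 N/C.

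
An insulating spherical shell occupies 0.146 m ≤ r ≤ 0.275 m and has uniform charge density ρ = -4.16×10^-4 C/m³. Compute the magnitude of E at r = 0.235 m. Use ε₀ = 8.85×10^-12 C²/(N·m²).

|E| = 2.80×10^6 V/m

By spherical symmetry E is radial; choose a Gaussian sphere of radius r = 0.235 m (within the shell material, 0.146 m < r < 0.275 m).
Enclosed charge is the volume from a to r: Q_enc = (4π/3)ρ(r³ − a³) = -1.719×10^-5 C.
By Gauss's law, ∮E·dA = E·4πr² = Q_enc/ε₀.
E = |Q_enc|/(4πε₀r²) = (1.719×10^-5)/(4π·8.85×10^-12·(0.235)²) = 2.80×10^6 N/C.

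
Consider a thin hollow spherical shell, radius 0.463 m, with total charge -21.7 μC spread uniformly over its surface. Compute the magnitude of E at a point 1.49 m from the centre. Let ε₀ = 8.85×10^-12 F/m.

Use a concentric Gaussian sphere at r = 1.49 m (r > 0.463 m).
The entire shell is enclosed: Q_enc = -2.17e-5 C.
Applying ∮E·dA = Q_enc/ε₀ with Φ = E(4πr²):
E = |Q_enc|/(4πε₀r²) = (2.17e-5)/(4π·8.85×10^-12·(1.49)²) = 8.79e4 N/C.

8.79e4 N/C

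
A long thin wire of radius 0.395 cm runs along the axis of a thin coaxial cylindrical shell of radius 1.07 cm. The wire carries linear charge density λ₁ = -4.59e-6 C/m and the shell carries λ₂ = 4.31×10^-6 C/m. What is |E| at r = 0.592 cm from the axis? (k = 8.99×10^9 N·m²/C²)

Choose a coaxial cylinder of radius r = 0.592 cm (arbitrary length L) as the Gaussian surface (between the conductors, 0.395 cm < r < 1.07 cm).
Only the inner wire is enclosed; the outer shell contributes nothing inside itself. λ_enc = λ₁ = -4.59e-6 C/m.
Since E is radial and uniform over the curved surface, Φ = E·2πrL = Q_enc/ε₀ = λ_enc L/ε₀.
E = 2k|λ_enc|/r = 2(8.99×10^9)(4.59e-6)/(0.00592) = 1.39×10^7 N/C.

|E| = 1.39×10^7 V/m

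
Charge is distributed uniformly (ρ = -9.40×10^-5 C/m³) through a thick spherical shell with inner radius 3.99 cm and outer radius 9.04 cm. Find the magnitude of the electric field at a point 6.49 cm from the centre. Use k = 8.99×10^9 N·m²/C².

|E| = 1.76×10^5 V/m

Symmetry ⇒ E = E(r) r̂. Gaussian sphere of radius r = 6.49 cm (within the shell material, 3.99 cm < r < 9.04 cm).
Only the shell between 3.99 cm and r is enclosed: Q_enc = ρ·(4π/3)(r³ − a³) = (-9.40×10^-5)·(4π/3)·((0.0649)³ − (0.0399)³) = -8.262×10^-8 C.
Gauss's law: E·4πr² = Q_enc/ε₀.
E = k|Q_enc|/r² = (8.99×10^9)(8.262×10^-8)/(0.0649)² = 1.76×10^5 N/C.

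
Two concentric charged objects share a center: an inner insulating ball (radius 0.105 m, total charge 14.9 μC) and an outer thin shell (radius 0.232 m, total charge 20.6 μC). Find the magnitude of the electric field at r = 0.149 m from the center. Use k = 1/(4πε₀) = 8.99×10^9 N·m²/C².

E ≈ 6.03e6 V/m

Use a concentric Gaussian sphere at r = 0.149 m (between the bodies, 0.105 m < r < 0.232 m).
The shell at 0.232 m lies outside the Gaussian surface, so Q_enc = 14.9 μC = 1.49×10^-5 C.
Gauss's law: E·4πr² = Q_enc/ε₀.
E = k|Q_enc|/r² = (8.99×10^9)(1.49×10^-5)/(0.149)² = 6.03e6 N/C.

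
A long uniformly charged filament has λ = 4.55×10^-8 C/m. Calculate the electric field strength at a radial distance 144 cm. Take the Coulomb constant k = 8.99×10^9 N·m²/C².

Coaxial Gaussian cylinder, radius r = 144 cm, length L.
Q_enc = λL, so λ_enc = 4.55×10^-8 C/m.
Gauss's law: E·2πrL = λ_enc L/ε₀.
E = 2k|λ_enc|/r = 2(8.99×10^9)(4.55×10^-8)/(1.44) = 568 N/C.

E ≈ 568 N/C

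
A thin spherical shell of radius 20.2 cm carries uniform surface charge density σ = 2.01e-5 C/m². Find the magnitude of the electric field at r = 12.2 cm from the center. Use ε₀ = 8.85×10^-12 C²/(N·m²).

E = 0

Use a concentric Gaussian sphere at r = 12.2 cm (inside the shell, r < 20.2 cm).
All the charge is outside the Gaussian surface: Q_enc = 0, hence E = 0 everywhere inside the shell.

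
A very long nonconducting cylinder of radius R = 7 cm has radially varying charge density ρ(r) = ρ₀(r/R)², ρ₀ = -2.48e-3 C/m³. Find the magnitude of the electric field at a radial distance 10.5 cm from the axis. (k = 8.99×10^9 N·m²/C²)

Coaxial Gaussian cylinder, radius r = 10.5 cm, length L (r > R, full charge per length enclosed).
λ_enc = 2π ∫₀^R ρ₀(r'/R)^2 r' dr' = 2πρ₀R²/4 = -1.909×10^-5 C/m.
Gauss's law: E·2πrL = λ_enc L/ε₀.
E = 2k|λ_enc|/r = 2(8.99×10^9)(1.909×10^-5)/(0.105) = 3.27e6 N/C.

|E| ≈ 3.27e6 N/C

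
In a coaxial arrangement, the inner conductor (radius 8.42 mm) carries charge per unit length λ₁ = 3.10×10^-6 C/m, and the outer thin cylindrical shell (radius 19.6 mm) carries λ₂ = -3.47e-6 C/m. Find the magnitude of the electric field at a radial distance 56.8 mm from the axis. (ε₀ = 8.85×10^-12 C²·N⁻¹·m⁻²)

Coaxial Gaussian cylinder, radius r = 56.8 mm, length L (r > 19.6 mm, enclosing both).
λ_enc = λ₁ + λ₂ = (3.10×10^-6) + (-3.47×10^-6) = -3.70×10^-7 C/m.
Gauss's law: E·2πrL = λ_enc L/ε₀.
E = |λ_enc|/(2πε₀r) = (3.70×10^-7)/(2π·8.85×10^-12·0.0568) = 1.17e5 N/C.

E = 1.17×10^5 N/C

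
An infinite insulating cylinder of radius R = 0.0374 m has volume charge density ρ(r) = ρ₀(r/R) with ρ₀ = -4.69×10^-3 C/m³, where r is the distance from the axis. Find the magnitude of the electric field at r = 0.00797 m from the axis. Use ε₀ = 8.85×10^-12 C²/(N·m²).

E ≈ 3.00×10^5 N/C

Take a coaxial cylindrical Gaussian surface of radius r = 0.00797 m and length L (r < R).
λ_enc = ∫₀^r ρ(r')·2πr' dr' = (2πρ₀/R)·r^3/3 = -1.33×10^-7 C/m.
Applying ∮E·dA = Q_enc/ε₀ with the end caps contributing no flux:
E = |λ_enc|/(2πε₀r) = (1.33×10^-7)/(2π·8.85×10^-12·0.00797) = 3.00×10^5 N/C.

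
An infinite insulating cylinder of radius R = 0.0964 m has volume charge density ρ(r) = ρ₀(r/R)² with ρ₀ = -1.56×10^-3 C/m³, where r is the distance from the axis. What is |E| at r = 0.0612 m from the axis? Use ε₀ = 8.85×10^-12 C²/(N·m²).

Choose a coaxial cylinder of radius r = 0.0612 m (arbitrary length L) as the Gaussian surface (r < R).
Integrating ρ over the cross-section to radius r: λ_enc = (2πρ₀/R²) ∫₀^r r'^3 dr' = 2πρ₀ r^4/(4·R²) = -3.699×10^-6 C/m.
Gauss's law: E·2πrL = λ_enc L/ε₀.
E = |λ_enc|/(2πε₀r) = (3.699e-6)/(2π·8.85×10^-12·0.0612) = 1.09×10^6 N/C.

E ≈ 1.09×10^6 V/m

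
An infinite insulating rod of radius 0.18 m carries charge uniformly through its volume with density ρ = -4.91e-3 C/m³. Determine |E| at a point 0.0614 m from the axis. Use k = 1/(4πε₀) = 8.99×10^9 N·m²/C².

E ≈ 1.70×10^7 V/m

By cylindrical symmetry E is radial; use a coaxial Gaussian cylinder of radius 0.0614 m and length L (r < R).
Charge inside radius r per length L is ρ·πr²·L, so λ_enc = ρπr² = -5.815e-5 C/m.
Gauss's law: E·2πrL = λ_enc L/ε₀.
E = 2k|λ_enc|/r = 2(8.99×10^9)(5.815e-5)/(0.0614) = 1.70×10^7 N/C.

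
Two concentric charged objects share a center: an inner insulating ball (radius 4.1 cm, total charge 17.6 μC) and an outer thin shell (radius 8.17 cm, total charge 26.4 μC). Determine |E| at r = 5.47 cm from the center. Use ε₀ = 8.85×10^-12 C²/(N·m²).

5.29e7 V/m

Take a concentric spherical Gaussian surface of radius r = 5.47 cm (between the bodies, 4.1 cm < r < 8.17 cm).
The shell at 8.17 cm lies outside the Gaussian surface, so Q_enc = 17.6 μC = 1.76×10^-5 C.
Applying ∮E·dA = Q_enc/ε₀ with Φ = E(4πr²):
E = |Q_enc|/(4πε₀r²) = (1.76e-5)/(4π·8.85×10^-12·(0.0547)²) = 5.29×10^7 N/C.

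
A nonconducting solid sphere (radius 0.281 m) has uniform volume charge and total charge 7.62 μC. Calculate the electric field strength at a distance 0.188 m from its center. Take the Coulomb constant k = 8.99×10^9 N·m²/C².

Use a concentric Gaussian sphere at r = 0.188 m (r < R).
Only the charge within r is enclosed: Q_enc = Q·(r/R)³ = (7.62 μC)·(0.188 m/0.281 m)³ = 2.282e-6 C.
By Gauss's law, ∮E·dA = E·4πr² = Q_enc/ε₀.
E = k|Q_enc|/r² = (8.99×10^9)(2.282×10^-6)/(0.188)² = 5.80×10^5 N/C.

|E| ≈ 5.80×10^5 V/m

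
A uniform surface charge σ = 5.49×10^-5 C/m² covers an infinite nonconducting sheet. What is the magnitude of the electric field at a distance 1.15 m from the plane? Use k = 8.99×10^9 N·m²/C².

By planar symmetry E is perpendicular to the sheet and uniform; use a Gaussian pillbox with flat faces of area A on each side of the sheet.
Only the two end caps contribute flux: Φ = 2EA. With Q_enc = σA, Gauss's law gives E = |σ|/(2ε₀).
E = 2πk|σ| = 2π(8.99×10^9)(5.49e-5) = 3.10e6 N/C.

E = 3.10×10^6 N/C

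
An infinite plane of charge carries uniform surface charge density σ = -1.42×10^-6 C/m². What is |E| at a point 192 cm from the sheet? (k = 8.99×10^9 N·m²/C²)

Choose a cylindrical pillbox piercing the sheet, end faces (area A) parallel to it.
Flux Φ = 2EA and Q_enc = σA, so 2EA = σA/ε₀ ⇒ E = |σ|/(2ε₀), independent of distance.
E = 2πk|σ| = 2π(8.99×10^9)(1.42×10^-6) = 8.02×10^4 N/C.

|E| = 8.02×10^4 N/C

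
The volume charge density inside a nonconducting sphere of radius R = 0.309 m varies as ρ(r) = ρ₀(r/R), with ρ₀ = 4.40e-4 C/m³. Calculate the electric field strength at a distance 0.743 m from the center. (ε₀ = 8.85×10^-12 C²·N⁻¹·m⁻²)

6.64×10^5 N/C

By spherical symmetry E is radial; choose a Gaussian sphere of radius r = 0.743 m (r > R, all charge enclosed).
Q_enc = 4π ∫₀^R ρ₀(r'/R)^1 r'² dr' = 4πρ₀R³/4 = 4.078e-5 C.
Gauss's law: E·4πr² = Q_enc/ε₀.
E = |Q_enc|/(4πε₀r²) = (4.078×10^-5)/(4π·8.85×10^-12·(0.743)²) = 6.64×10^5 N/C.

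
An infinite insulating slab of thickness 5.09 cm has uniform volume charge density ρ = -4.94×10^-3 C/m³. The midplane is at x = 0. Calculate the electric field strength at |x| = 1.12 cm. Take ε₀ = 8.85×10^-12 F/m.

E = 6.25×10^6 N/C

By symmetry E is perpendicular to the slab. A Gaussian pillbox from −1.12 cm to +1.12 cm (face area A) lies entirely within the slab.
Q_enc = ρ·(2x)·A and flux = 2EA, so 2EA = 2ρxA/ε₀ ⇒ E = |ρ|x/ε₀.
E = (4.94×10^-3)(0.0112)/(8.85×10^-12) = 6.25×10^6 N/C.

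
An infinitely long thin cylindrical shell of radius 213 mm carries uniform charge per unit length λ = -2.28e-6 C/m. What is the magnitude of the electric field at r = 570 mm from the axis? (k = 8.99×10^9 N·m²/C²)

|E| = 7.19e4 N/C

Choose a coaxial cylinder of radius r = 570 mm (arbitrary length L) as the Gaussian surface (r > 213 mm).
The full line charge is enclosed: λ_enc = -2.28×10^-6 C/m.
Applying ∮E·dA = Q_enc/ε₀ with the end caps contributing no flux:
E = 2k|λ_enc|/r = 2(8.99×10^9)(2.28×10^-6)/(0.57) = 7.19×10^4 N/C.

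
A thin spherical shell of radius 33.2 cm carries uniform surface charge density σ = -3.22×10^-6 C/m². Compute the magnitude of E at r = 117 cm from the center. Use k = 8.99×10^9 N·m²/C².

Take a concentric spherical Gaussian surface of radius r = 117 cm (r > 33.2 cm).
The entire shell is enclosed: Q_enc = σ·4πR² = (-3.22e-6)·4π·(0.332)² = -4.46×10^-6 C.
Since E is radial and uniform over the Gaussian sphere, Φ = E·4πr² = Q_enc/ε₀.
E = k|Q_enc|/r² = (8.99×10^9)(4.46×10^-6)/(1.17)² = 2.93e4 N/C.

2.93e4 V/m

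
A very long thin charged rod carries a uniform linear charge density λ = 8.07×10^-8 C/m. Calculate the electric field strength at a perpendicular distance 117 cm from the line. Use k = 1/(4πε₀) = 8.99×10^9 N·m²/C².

1.24e3 V/m

Choose a coaxial cylinder of radius r = 117 cm (arbitrary length L) as the Gaussian surface.
Q_enc = λL, so λ_enc = 8.07×10^-8 C/m.
Gauss's law: E·2πrL = λ_enc L/ε₀.
E = 2k|λ_enc|/r = 2(8.99×10^9)(8.07e-8)/(1.17) = 1.24×10^3 N/C.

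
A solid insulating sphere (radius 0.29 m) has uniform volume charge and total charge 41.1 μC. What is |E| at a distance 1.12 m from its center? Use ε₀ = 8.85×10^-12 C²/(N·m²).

E ≈ 2.95×10^5 V/m

Use a concentric Gaussian sphere at r = 1.12 m (r > R, so the entire charge is enclosed).
Q_enc = 41.1 μC = 4.11e-5 C.
Gauss's law: E·4πr² = Q_enc/ε₀.
E = |Q_enc|/(4πε₀r²) = (4.11×10^-5)/(4π·8.85×10^-12·(1.12)²) = 2.95×10^5 N/C.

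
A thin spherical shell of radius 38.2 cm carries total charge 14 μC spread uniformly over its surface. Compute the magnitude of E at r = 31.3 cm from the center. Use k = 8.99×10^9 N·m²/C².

Take a concentric spherical Gaussian surface of radius r = 31.3 cm (inside the shell, r < 38.2 cm).
No charge lies within this surface, so Q_enc = 0 and Gauss's law gives E·4πr² = 0 ⇒ E = 0.

|E| = 0 V/m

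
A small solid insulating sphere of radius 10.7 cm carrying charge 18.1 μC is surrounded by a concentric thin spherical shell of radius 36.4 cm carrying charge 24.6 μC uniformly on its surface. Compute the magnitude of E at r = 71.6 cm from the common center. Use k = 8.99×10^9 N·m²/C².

E = 7.49×10^5 N/C

By spherical symmetry E is radial; choose a Gaussian sphere of radius r = 71.6 cm (r > 36.4 cm, enclosing both).
Q_enc = (18.1 μC) + (24.6 μC) = 4.27×10^-5 C.
Since E is radial and uniform over the Gaussian sphere, Φ = E·4πr² = Q_enc/ε₀.
E = k|Q_enc|/r² = (8.99×10^9)(4.27×10^-5)/(0.716)² = 7.49e5 N/C.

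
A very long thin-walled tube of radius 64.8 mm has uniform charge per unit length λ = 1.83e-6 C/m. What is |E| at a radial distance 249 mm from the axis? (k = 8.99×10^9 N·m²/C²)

Take a coaxial cylindrical Gaussian surface of radius r = 249 mm and length L (r > 64.8 mm).
The full line charge is enclosed: λ_enc = 1.83×10^-6 C/m.
Applying ∮E·dA = Q_enc/ε₀ with the end caps contributing no flux:
E = 2k|λ_enc|/r = 2(8.99×10^9)(1.83e-6)/(0.249) = 1.32e5 N/C.

E = 1.32e5 N/C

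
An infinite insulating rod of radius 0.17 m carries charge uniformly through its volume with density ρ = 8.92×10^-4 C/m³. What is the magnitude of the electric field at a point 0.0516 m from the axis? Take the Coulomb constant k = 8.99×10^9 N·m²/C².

E ≈ 2.60e6 N/C

By cylindrical symmetry E is radial; use a coaxial Gaussian cylinder of radius 0.0516 m and length L (r < R).
Enclosed charge per unit length: λ_enc = ρ·πr² = (8.92e-4)π(0.0516)² = 7.461×10^-6 C/m.
Gauss's law: E·2πrL = λ_enc L/ε₀.
E = 2k|λ_enc|/r = 2(8.99×10^9)(7.461e-6)/(0.0516) = 2.60×10^6 N/C.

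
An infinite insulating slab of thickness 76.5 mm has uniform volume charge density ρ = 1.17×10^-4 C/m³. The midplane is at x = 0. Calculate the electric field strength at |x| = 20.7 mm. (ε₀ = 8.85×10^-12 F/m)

By symmetry E is perpendicular to the slab. A Gaussian pillbox from −20.7 mm to +20.7 mm (face area A) lies entirely within the slab.
Q_enc = ρ·(2x)·A and flux = 2EA, so 2EA = 2ρxA/ε₀ ⇒ E = |ρ|x/ε₀.
E = (1.17e-4)(0.0207)/(8.85×10^-12) = 2.74×10^5 N/C.

E ≈ 2.74×10^5 V/m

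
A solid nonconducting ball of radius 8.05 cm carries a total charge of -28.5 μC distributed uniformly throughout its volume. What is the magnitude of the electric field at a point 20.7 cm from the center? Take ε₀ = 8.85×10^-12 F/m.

E ≈ 5.98e6 V/m

Take a concentric spherical Gaussian surface of radius r = 20.7 cm (r > R, so the entire charge is enclosed).
Q_enc = -28.5 μC = -2.85e-5 C.
Since E is radial and uniform over the Gaussian sphere, Φ = E·4πr² = Q_enc/ε₀.
E = |Q_enc|/(4πε₀r²) = (2.85e-5)/(4π·8.85×10^-12·(0.207)²) = 5.98×10^6 N/C.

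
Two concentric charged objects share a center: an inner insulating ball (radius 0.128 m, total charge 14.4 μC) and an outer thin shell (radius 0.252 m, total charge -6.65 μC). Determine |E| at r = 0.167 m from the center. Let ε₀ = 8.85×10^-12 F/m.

|E| ≈ 4.64×10^6 N/C

Symmetry ⇒ E = E(r) r̂. Gaussian sphere of radius r = 0.167 m (between the bodies, 0.128 m < r < 0.252 m).
The shell at 0.252 m lies outside the Gaussian surface, so Q_enc = 14.4 μC = 1.44×10^-5 C.
Gauss's law: E·4πr² = Q_enc/ε₀.
E = |Q_enc|/(4πε₀r²) = (1.44e-5)/(4π·8.85×10^-12·(0.167)²) = 4.64×10^6 N/C.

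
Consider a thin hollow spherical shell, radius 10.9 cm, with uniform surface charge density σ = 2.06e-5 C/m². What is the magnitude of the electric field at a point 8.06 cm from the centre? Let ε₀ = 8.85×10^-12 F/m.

E = 0 (no enclosed charge)

Symmetry ⇒ E = E(r) r̂. Gaussian sphere of radius r = 8.06 cm (inside the shell, r < 10.9 cm).
No charge lies within this surface, so Q_enc = 0 and Gauss's law gives E·4πr² = 0 ⇒ E = 0.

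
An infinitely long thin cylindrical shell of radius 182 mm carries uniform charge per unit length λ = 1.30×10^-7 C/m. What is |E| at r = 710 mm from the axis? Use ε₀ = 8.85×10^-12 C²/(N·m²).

E ≈ 3.29e3 N/C

Coaxial Gaussian cylinder, radius r = 710 mm, length L (r > 182 mm).
The full line charge is enclosed: λ_enc = 1.30×10^-7 C/m.
Since E is radial and uniform over the curved surface, Φ = E·2πrL = Q_enc/ε₀ = λ_enc L/ε₀.
E = |λ_enc|/(2πε₀r) = (1.30×10^-7)/(2π·8.85×10^-12·0.71) = 3.29e3 N/C.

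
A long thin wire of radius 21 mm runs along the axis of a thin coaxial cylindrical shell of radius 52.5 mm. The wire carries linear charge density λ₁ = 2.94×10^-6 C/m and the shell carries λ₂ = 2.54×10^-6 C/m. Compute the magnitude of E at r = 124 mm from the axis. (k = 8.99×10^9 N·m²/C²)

Coaxial Gaussian cylinder, radius r = 124 mm, length L (r > 52.5 mm, enclosing both).
λ_enc = λ₁ + λ₂ = (2.94e-6) + (2.54×10^-6) = 5.48×10^-6 C/m.
Since E is radial and uniform over the curved surface, Φ = E·2πrL = Q_enc/ε₀ = λ_enc L/ε₀.
E = 2k|λ_enc|/r = 2(8.99×10^9)(5.48e-6)/(0.124) = 7.95×10^5 N/C.

E = 7.95e5 N/C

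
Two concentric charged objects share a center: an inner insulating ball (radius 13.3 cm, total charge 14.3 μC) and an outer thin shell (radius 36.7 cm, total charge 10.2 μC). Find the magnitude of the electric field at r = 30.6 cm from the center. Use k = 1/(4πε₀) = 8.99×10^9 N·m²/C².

1.37×10^6 V/m

By spherical symmetry E is radial; choose a Gaussian sphere of radius r = 30.6 cm (between the bodies, 13.3 cm < r < 36.7 cm).
Only the inner charge is enclosed; the outer shell contributes nothing inside itself. Q_enc = 14.3 μC = 1.43×10^-5 C.
Since E is radial and uniform over the Gaussian sphere, Φ = E·4πr² = Q_enc/ε₀.
E = k|Q_enc|/r² = (8.99×10^9)(1.43×10^-5)/(0.306)² = 1.37e6 N/C.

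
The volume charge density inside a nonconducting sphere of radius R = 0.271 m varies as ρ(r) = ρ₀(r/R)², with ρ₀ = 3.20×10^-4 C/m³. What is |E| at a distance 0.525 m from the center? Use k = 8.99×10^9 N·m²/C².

E = 5.22×10^5 N/C

Use a concentric Gaussian sphere at r = 0.525 m (r > R, all charge enclosed).
Q_enc = 4π ∫₀^R ρ₀(r'/R)^2 r'² dr' = 4πρ₀R³/5 = 1.601×10^-5 C.
Applying ∮E·dA = Q_enc/ε₀ with Φ = E(4πr²):
E = k|Q_enc|/r² = (8.99×10^9)(1.601×10^-5)/(0.525)² = 5.22e5 N/C.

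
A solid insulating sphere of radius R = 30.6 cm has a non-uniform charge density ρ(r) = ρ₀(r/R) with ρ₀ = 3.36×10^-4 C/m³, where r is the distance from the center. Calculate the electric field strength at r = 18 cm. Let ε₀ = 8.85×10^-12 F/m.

By spherical symmetry E is radial; choose a Gaussian sphere of radius r = 18 cm (r < R).
Q_enc = ∫₀^r ρ(r')·4πr'² dr' = (4πρ₀/R) ∫₀^r r'^3 dr' = 4πρ₀ r^4/(4·R) = 3.621e-6 C.
Since E is radial and uniform over the Gaussian sphere, Φ = E·4πr² = Q_enc/ε₀.
E = |Q_enc|/(4πε₀r²) = (3.621×10^-6)/(4π·8.85×10^-12·(0.18)²) = 1.00e6 N/C.

|E| ≈ 1.00e6 V/m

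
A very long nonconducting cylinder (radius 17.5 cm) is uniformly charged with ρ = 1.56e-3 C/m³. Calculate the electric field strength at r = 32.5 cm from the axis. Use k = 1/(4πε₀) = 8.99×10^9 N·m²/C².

|E| ≈ 8.30×10^6 N/C

Choose a coaxial cylinder of radius r = 32.5 cm (arbitrary length L) as the Gaussian surface (r > 17.5 cm, full cross-section enclosed).
λ_enc = ρ·πR² = (1.56×10^-3)π(0.175)² = 1.501×10^-4 C/m.
Gauss's law: E·2πrL = λ_enc L/ε₀.
E = 2k|λ_enc|/r = 2(8.99×10^9)(1.501e-4)/(0.325) = 8.30e6 N/C.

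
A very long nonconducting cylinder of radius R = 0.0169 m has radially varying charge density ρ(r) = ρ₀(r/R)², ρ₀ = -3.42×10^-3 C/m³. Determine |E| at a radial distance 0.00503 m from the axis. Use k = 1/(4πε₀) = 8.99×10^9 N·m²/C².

Choose a coaxial cylinder of radius r = 0.00503 m (arbitrary length L) as the Gaussian surface (r < R).
Integrating ρ over the cross-section to radius r: λ_enc = (2πρ₀/R²) ∫₀^r r'^3 dr' = 2πρ₀ r^4/(4·R²) = -1.204e-8 C/m.
Applying ∮E·dA = Q_enc/ε₀ with the end caps contributing no flux:
E = 2k|λ_enc|/r = 2(8.99×10^9)(1.204×10^-8)/(0.00503) = 4.30×10^4 N/C.

|E| ≈ 4.30×10^4 N/C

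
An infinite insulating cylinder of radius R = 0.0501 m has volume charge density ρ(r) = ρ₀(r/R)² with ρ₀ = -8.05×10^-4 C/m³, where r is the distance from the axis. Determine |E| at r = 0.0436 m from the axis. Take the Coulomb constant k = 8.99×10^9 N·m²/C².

Choose a coaxial cylinder of radius r = 0.0436 m (arbitrary length L) as the Gaussian surface (r < R).
λ_enc = ∫₀^r ρ(r')·2πr' dr' = (2πρ₀/R²)·r^4/4 = -1.82×10^-6 C/m.
Since E is radial and uniform over the curved surface, Φ = E·2πrL = Q_enc/ε₀ = λ_enc L/ε₀.
E = 2k|λ_enc|/r = 2(8.99×10^9)(1.82e-6)/(0.0436) = 7.51e5 N/C.

E = 7.51×10^5 V/m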